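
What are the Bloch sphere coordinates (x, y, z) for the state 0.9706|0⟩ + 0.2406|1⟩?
(0.4671, 0, 0.8842)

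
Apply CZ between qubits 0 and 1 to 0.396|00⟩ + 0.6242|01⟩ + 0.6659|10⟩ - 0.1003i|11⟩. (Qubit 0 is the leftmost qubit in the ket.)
0.396|00⟩ + 0.6242|01⟩ + 0.6659|10⟩ + 0.1003i|11⟩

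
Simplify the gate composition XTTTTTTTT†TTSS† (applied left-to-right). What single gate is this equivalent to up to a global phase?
X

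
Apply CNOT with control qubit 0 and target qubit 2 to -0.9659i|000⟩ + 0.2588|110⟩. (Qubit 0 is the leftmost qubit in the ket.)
-0.9659i|000⟩ + 0.2588|111⟩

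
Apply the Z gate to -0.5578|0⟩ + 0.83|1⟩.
-0.5578|0⟩ - 0.83|1⟩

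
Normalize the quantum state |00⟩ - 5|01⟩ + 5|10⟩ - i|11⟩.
0.1387|00⟩ - 0.6934|01⟩ + 0.6934|10⟩ - 0.1387i|11⟩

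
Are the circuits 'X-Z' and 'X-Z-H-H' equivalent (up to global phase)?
Yes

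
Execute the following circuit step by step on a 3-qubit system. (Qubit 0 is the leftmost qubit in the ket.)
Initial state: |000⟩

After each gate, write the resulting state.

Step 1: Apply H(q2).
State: 1/√2|000⟩ + 1/√2|001⟩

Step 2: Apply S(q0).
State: 1/√2|000⟩ + 1/√2|001⟩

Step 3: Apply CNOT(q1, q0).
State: 1/√2|000⟩ + 1/√2|001⟩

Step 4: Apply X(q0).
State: 1/√2|100⟩ + 1/√2|101⟩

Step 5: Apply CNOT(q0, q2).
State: 1/√2|100⟩ + 1/√2|101⟩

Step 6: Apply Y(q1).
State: (1/√2)i|110⟩ + (1/√2)i|111⟩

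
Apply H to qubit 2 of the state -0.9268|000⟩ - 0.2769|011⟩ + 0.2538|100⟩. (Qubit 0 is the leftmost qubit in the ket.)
-0.6553|000⟩ - 0.6553|001⟩ - 0.1958|010⟩ + 0.1958|011⟩ + 0.1795|100⟩ + 0.1795|101⟩

H on qubit 2 mixes each pair of kets that differ only in qubit 2: amplitudes (a, b) of (|…0…⟩, |…1…⟩) become ((a + b)/√2, (a − b)/√2). Kets absent from the input have amplitude 0.
(|000⟩, |001⟩): (a, b) = (-0.9268, 0) → (-0.6553, -0.6553)
(|010⟩, |011⟩): (a, b) = (0, -0.2769) → (-0.1958, 0.1958)
(|100⟩, |101⟩): (a, b) = (0.2538, 0) → (0.1795, 0.1795)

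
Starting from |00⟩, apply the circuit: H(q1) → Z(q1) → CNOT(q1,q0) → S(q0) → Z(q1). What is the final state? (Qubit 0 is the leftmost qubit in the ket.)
1/√2|00⟩ + (1/√2)i|11⟩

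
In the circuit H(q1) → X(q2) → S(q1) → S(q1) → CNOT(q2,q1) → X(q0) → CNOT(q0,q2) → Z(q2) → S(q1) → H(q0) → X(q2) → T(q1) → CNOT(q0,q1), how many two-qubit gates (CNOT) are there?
3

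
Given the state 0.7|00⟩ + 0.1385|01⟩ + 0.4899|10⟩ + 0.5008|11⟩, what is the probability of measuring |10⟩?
0.24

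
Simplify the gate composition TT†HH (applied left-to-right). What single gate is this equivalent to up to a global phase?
I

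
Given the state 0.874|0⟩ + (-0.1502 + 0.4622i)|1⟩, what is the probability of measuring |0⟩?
0.7639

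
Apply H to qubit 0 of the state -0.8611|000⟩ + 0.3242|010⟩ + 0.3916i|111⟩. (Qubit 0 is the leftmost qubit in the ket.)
-0.6089|000⟩ + 0.2292|010⟩ + 0.2769i|011⟩ - 0.6089|100⟩ + 0.2292|110⟩ - 0.2769i|111⟩

H on qubit 0 mixes each pair of kets that differ only in qubit 0: amplitudes (a, b) of (|…0…⟩, |…1…⟩) become ((a + b)/√2, (a − b)/√2). Kets absent from the input have amplitude 0.
(|000⟩, |100⟩): (a, b) = (-0.8611, 0) → (-0.6089, -0.6089)
(|010⟩, |110⟩): (a, b) = (0.3242, 0) → (0.2292, 0.2292)
(|011⟩, |111⟩): (a, b) = (0, 0.3916i) → (0.2769i, -0.2769i)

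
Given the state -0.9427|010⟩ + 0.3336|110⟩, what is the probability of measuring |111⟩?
0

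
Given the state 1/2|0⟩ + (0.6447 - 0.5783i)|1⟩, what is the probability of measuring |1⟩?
0.7501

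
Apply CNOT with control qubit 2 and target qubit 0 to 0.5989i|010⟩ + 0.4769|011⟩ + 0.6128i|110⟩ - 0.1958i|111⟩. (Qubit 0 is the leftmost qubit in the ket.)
0.5989i|010⟩ - 0.1958i|011⟩ + 0.6128i|110⟩ + 0.4769|111⟩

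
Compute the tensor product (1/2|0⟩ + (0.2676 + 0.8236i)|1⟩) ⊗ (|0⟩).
1/2|00⟩ + (0.2676 + 0.8236i)|10⟩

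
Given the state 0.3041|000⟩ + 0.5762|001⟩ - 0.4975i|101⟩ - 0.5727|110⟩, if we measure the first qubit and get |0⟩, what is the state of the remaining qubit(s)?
0.4668|00⟩ + 0.8844|01⟩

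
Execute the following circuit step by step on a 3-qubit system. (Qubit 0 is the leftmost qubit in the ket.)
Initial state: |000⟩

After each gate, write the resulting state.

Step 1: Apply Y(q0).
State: i|100⟩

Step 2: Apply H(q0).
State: (1/√2)i|000⟩ - (1/√2)i|100⟩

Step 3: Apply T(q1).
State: (1/√2)i|000⟩ - (1/√2)i|100⟩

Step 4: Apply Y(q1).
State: -1/√2|010⟩ + 1/√2|110⟩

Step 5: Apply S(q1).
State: -(1/√2)i|010⟩ + (1/√2)i|110⟩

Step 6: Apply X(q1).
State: -(1/√2)i|000⟩ + (1/√2)i|100⟩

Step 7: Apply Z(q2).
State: -(1/√2)i|000⟩ + (1/√2)i|100⟩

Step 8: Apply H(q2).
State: -(1/2)i|000⟩ - (1/2)i|001⟩ + (1/2)i|100⟩ + (1/2)i|101⟩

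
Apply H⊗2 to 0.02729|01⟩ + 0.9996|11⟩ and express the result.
0.5134|00⟩ - 0.5134|01⟩ - 0.4862|10⟩ + 0.4862|11⟩

H⊗2 gives amp(|y⟩) = (1/2) Σ_x (−1)^(x·y) amp(|x⟩), where x·y is the number of positions in which both x and y have a 1.
|00⟩: (0.02729 + 0.9996)/2 = 0.5134
|01⟩: (-0.02729 - 0.9996)/2 = -0.5134
|10⟩: (0.02729 - 0.9996)/2 = -0.4862
|11⟩: (-0.02729 + 0.9996)/2 = 0.4862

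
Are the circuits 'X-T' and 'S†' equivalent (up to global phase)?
No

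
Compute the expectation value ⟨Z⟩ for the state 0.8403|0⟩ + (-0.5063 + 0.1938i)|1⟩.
0.4122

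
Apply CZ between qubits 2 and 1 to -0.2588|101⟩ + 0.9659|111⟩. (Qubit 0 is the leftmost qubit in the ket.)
-0.2588|101⟩ - 0.9659|111⟩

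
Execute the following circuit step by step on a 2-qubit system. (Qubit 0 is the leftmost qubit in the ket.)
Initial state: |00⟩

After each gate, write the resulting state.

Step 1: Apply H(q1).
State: 1/√2|00⟩ + 1/√2|01⟩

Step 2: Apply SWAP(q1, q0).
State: 1/√2|00⟩ + 1/√2|10⟩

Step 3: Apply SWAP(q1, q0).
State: 1/√2|00⟩ + 1/√2|01⟩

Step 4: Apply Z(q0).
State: 1/√2|00⟩ + 1/√2|01⟩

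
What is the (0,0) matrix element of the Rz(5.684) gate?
(-0.9555 - 0.2951i)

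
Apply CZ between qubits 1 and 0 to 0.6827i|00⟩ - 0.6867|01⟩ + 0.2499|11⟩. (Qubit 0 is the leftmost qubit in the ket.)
0.6827i|00⟩ - 0.6867|01⟩ - 0.2499|11⟩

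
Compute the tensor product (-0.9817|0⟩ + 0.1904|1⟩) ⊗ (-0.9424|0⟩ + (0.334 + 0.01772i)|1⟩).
0.9252|00⟩ + (-0.3279 - 0.0174i)|01⟩ - 0.1794|10⟩ + (0.06359 + 0.003374i)|11⟩

amp(|b₁b₂…⟩) = product of the factor amplitudes for bits b₁, b₂, …; only kets whose every factor amplitude is nonzero survive.
|00⟩: (-0.9817)(-0.9424) = 0.9252
|01⟩: (-0.9817)(0.334 + 0.01772i) = (-0.3279 - 0.0174i)
|10⟩: (0.1904)(-0.9424) = -0.1794
|11⟩: (0.1904)(0.334 + 0.01772i) = (0.06359 + 0.003374i)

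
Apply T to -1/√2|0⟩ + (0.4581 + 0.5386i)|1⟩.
-1/√2|0⟩ + (-0.05692 + 0.7048i)|1⟩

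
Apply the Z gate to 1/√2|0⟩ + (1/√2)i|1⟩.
1/√2|0⟩ - (1/√2)i|1⟩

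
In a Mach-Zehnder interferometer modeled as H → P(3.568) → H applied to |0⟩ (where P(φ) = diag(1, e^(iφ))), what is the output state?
(0.04477 - 0.2068i)|0⟩ + (0.9552 + 0.2068i)|1⟩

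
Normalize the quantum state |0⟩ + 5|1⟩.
0.1961|0⟩ + 0.9806|1⟩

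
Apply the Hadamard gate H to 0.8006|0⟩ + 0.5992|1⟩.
0.9898|0⟩ + 0.1424|1⟩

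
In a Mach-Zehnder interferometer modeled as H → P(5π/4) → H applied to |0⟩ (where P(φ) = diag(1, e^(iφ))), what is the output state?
(0.1464 - (1/√8)i)|0⟩ + (0.8536 + (1/√8)i)|1⟩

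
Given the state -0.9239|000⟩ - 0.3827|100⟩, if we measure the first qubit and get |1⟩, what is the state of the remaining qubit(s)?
-|00⟩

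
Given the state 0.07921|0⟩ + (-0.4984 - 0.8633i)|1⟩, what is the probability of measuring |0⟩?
0.006274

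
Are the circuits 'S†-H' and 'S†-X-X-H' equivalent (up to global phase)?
Yes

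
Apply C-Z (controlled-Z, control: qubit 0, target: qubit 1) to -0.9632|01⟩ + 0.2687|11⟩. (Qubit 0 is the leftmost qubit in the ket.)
-0.9632|01⟩ - 0.2687|11⟩

C-Z leaves the control-|0⟩ kets |00⟩, |01⟩ unchanged and applies Z to qubit 1 on the control-|1⟩ pair (|10⟩, |11⟩).
Z = [[1, 0], [0, -1]].
With a = amp(|10⟩) = 0 and b = amp(|11⟩) = 0.2687:
new amp(|10⟩) = (1)·a = 0
new amp(|11⟩) = (-1)·b = -0.2687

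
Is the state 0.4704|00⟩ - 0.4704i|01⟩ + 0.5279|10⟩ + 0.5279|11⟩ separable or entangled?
Entangled

Writing the state as a|00⟩ + b|01⟩ + c|10⟩ + d|11⟩, it is a product state iff ad − bc = 0.
Here (a, b, c, d) = (0.4704, -0.4704i, 0.5279, 0.5279): ad − bc = (0.4704)(0.5279) − (-0.4704i)(0.5279) = (0.2483 + 0.2483i) ≠ 0, so the state is entangled.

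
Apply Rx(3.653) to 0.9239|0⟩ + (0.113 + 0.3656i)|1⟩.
(0.12 - 0.1093i)|0⟩ + (-0.02858 - 0.9863i)|1⟩

Rx(3.653) = [[cos(θ/2), −i·sin(θ/2)], [−i·sin(θ/2), cos(θ/2)]]; θ = 3.653, cos(θ/2) ≈ -0.252926, sin(θ/2) ≈ 0.967486.
With a = amp(|0⟩) = 0.9239 and b = amp(|1⟩) = (0.113 + 0.3656i):
new amp(|0⟩) = (-0.252926)·a + (-0.967486i)·b = (0.12 - 0.1093i)
new amp(|1⟩) = (-0.967486i)·a + (-0.252926)·b = (-0.02858 - 0.9863i)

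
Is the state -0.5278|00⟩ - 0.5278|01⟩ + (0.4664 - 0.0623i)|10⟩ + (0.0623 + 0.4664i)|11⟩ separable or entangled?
Entangled

Writing the state as a|00⟩ + b|01⟩ + c|10⟩ + d|11⟩, it is a product state iff ad − bc = 0.
Here (a, b, c, d) = (-0.5278, -0.5278, (0.4664 - 0.0623i), (0.0623 + 0.4664i)): ad − bc = (-0.5278)(0.0623 + 0.4664i) − (-0.5278)(0.4664 - 0.0623i) = (0.2133 - 0.279i) ≠ 0, so the state is entangled.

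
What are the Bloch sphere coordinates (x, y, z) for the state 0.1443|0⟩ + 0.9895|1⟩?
(0.2856, 0, -0.9583)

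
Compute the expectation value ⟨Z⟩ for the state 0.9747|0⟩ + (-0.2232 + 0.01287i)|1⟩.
0.9001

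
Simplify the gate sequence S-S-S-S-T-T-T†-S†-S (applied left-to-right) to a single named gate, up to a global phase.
T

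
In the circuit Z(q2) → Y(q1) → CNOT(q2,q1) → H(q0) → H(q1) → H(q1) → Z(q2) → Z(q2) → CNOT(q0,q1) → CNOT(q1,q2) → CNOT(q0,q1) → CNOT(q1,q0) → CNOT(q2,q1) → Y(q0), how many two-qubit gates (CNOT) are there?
6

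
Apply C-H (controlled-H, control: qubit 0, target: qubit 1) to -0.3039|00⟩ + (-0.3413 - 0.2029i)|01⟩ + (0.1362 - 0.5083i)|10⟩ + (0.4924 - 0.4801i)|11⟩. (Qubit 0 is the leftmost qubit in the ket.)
-0.3039|00⟩ + (-0.3413 - 0.2029i)|01⟩ + (0.4445 - 0.6989i)|10⟩ + (-0.2519 - 0.01994i)|11⟩

C-H leaves the control-|0⟩ kets |00⟩, |01⟩ unchanged and applies H to qubit 1 on the control-|1⟩ pair (|10⟩, |11⟩).
H = [[1/√2, 1/√2], [1/√2, -1/√2]].
With a = amp(|10⟩) = (0.1362 - 0.5083i) and b = amp(|11⟩) = (0.4924 - 0.4801i):
new amp(|10⟩) = (1/√2)·a + (1/√2)·b = (0.4445 - 0.6989i)
new amp(|11⟩) = (1/√2)·a + (-1/√2)·b = (-0.2519 - 0.01994i)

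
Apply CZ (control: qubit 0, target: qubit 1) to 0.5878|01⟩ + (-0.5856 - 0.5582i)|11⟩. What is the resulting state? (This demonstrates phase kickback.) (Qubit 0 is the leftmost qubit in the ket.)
0.5878|01⟩ + (0.5856 + 0.5582i)|11⟩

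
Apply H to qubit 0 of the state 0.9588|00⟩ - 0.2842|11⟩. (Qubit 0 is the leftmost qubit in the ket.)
0.678|00⟩ - 0.201|01⟩ + 0.678|10⟩ + 0.201|11⟩

H on qubit 0 mixes each pair of kets that differ only in qubit 0: amplitudes (a, b) of (|…0…⟩, |…1…⟩) become ((a + b)/√2, (a − b)/√2). Kets absent from the input have amplitude 0.
(|00⟩, |10⟩): (a, b) = (0.9588, 0) → (0.678, 0.678)
(|01⟩, |11⟩): (a, b) = (0, -0.2842) → (-0.201, 0.201)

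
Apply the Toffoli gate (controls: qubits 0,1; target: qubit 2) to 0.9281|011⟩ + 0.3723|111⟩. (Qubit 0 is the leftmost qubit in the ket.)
0.9281|011⟩ + 0.3723|110⟩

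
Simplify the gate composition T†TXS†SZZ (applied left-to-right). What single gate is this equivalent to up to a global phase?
X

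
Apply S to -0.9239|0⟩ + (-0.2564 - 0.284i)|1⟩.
-0.9239|0⟩ + (0.284 - 0.2564i)|1⟩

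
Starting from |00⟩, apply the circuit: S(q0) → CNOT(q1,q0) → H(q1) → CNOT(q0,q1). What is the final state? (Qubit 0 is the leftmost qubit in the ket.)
1/√2|00⟩ + 1/√2|01⟩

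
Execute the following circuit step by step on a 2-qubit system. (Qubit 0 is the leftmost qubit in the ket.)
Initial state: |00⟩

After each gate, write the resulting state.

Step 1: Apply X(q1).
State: |01⟩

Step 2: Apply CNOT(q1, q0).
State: |11⟩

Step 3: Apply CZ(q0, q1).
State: -|11⟩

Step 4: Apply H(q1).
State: -1/√2|10⟩ + 1/√2|11⟩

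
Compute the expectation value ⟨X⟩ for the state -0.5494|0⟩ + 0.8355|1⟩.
-0.918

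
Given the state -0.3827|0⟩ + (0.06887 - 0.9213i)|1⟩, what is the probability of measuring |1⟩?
0.8535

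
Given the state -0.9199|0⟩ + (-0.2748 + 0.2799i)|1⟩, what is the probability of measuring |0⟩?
0.8462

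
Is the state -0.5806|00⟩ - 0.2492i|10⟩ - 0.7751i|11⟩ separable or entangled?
Entangled

Writing the state as a|00⟩ + b|01⟩ + c|10⟩ + d|11⟩, it is a product state iff ad − bc = 0.
Here (a, b, c, d) = (-0.5806, 0, -0.2492i, -0.7751i): ad − bc = (-0.5806)(-0.7751i) − (0)(-0.2492i) = 0.45i ≠ 0, so the state is entangled.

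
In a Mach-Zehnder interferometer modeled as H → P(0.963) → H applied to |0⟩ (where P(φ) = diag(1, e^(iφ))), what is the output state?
(0.7855 + 0.4105i)|0⟩ + (0.2145 - 0.4105i)|1⟩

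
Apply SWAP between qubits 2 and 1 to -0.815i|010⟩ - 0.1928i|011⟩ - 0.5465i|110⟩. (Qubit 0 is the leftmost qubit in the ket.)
-0.815i|001⟩ - 0.1928i|011⟩ - 0.5465i|101⟩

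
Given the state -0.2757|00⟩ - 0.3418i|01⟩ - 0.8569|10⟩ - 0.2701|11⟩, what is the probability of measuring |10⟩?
0.7343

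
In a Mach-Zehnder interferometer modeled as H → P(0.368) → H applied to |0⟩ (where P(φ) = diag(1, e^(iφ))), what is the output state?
(0.9665 + 0.1799i)|0⟩ + (0.03348 - 0.1799i)|1⟩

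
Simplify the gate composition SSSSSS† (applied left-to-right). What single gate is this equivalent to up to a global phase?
I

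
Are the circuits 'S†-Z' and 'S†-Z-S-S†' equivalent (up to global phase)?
Yes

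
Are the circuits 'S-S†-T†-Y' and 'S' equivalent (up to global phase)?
No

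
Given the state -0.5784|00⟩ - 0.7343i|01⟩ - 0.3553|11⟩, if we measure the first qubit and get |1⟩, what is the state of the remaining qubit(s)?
-|1⟩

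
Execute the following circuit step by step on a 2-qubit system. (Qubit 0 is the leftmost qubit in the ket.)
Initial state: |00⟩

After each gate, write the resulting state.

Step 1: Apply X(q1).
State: |01⟩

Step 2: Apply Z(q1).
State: -|01⟩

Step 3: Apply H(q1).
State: -1/√2|00⟩ + 1/√2|01⟩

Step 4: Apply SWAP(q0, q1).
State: -1/√2|00⟩ + 1/√2|10⟩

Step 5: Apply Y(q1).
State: -(1/√2)i|01⟩ + (1/√2)i|11⟩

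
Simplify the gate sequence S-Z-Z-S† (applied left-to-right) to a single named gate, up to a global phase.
I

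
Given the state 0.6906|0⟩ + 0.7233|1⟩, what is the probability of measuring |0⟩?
0.4769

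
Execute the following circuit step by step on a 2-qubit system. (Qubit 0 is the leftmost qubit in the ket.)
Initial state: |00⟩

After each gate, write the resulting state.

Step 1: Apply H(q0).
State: 1/√2|00⟩ + 1/√2|10⟩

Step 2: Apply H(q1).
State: 1/2|00⟩ + 1/2|01⟩ + 1/2|10⟩ + 1/2|11⟩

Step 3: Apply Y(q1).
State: -(1/2)i|00⟩ + (1/2)i|01⟩ - (1/2)i|10⟩ + (1/2)i|11⟩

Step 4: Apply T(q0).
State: -(1/2)i|00⟩ + (1/2)i|01⟩ + (1/√8 - (1/√8)i)|10⟩ + (-1/√8 + (1/√8)i)|11⟩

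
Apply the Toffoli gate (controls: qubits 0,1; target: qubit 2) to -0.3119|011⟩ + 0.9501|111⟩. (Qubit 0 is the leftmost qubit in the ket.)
-0.3119|011⟩ + 0.9501|110⟩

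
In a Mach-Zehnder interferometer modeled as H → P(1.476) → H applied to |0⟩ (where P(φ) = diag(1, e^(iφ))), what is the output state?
(0.5473 + 0.4978i)|0⟩ + (0.4527 - 0.4978i)|1⟩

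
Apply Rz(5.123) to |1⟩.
(-0.8364 + 0.5481i)|1⟩

Rz(5.123) = [[e^(−iθ/2), 0], [0, e^(iθ/2)]] with e^(±iθ/2) = cos(θ/2) ± i·sin(θ/2); θ = 5.123, cos(θ/2) ≈ -0.836412, sin(θ/2) ≈ 0.548101.
With a = amp(|0⟩) = 0 and b = amp(|1⟩) = 1:
new amp(|0⟩) = (-0.836412 - 0.548101i)·a = 0
new amp(|1⟩) = (-0.836412 + 0.548101i)·b = (-0.8364 + 0.5481i)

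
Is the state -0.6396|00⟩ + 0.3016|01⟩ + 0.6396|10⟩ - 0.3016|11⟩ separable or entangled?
Separable

Writing the state as a|00⟩ + b|01⟩ + c|10⟩ + d|11⟩, it is a product state iff ad − bc = 0.
Here (a, b, c, d) = (-0.6396, 0.3016, 0.6396, -0.3016): ad − bc = (-0.6396)(-0.3016) − (0.3016)(0.6396) = 0, so the state is separable.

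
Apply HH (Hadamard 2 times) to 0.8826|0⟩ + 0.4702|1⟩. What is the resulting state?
0.8826|0⟩ + 0.4702|1⟩

H² = I, so an even number of Hadamards cancels: H^2 = I and the state is unchanged.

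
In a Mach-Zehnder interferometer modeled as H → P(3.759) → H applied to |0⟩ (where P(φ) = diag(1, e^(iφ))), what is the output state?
(0.09231 - 0.2895i)|0⟩ + (0.9077 + 0.2895i)|1⟩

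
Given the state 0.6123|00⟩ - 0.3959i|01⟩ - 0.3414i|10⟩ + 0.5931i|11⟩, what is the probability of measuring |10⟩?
0.1166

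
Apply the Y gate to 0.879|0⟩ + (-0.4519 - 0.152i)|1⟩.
(-0.152 + 0.4519i)|0⟩ + 0.879i|1⟩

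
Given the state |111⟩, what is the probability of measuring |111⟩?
1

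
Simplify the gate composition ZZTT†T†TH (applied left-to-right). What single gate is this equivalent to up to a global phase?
H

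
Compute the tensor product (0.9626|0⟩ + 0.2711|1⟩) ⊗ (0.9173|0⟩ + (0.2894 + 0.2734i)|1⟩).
0.883|00⟩ + (0.2786 + 0.2632i)|01⟩ + 0.2487|10⟩ + (0.07846 + 0.07412i)|11⟩

amp(|b₁b₂…⟩) = product of the factor amplitudes for bits b₁, b₂, …; only kets whose every factor amplitude is nonzero survive.
|00⟩: (0.9626)(0.9173) = 0.883
|01⟩: (0.9626)(0.2894 + 0.2734i) = (0.2786 + 0.2632i)
|10⟩: (0.2711)(0.9173) = 0.2487
|11⟩: (0.2711)(0.2894 + 0.2734i) = (0.07846 + 0.07412i)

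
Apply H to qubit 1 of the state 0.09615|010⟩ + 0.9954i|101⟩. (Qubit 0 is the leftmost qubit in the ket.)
0.06799|000⟩ - 0.06799|010⟩ + 0.7039i|101⟩ + 0.7039i|111⟩

H on qubit 1 mixes each pair of kets that differ only in qubit 1: amplitudes (a, b) of (|…0…⟩, |…1…⟩) become ((a + b)/√2, (a − b)/√2). Kets absent from the input have amplitude 0.
(|000⟩, |010⟩): (a, b) = (0, 0.09615) → (0.06799, -0.06799)
(|101⟩, |111⟩): (a, b) = (0.9954i, 0) → (0.7039i, 0.7039i)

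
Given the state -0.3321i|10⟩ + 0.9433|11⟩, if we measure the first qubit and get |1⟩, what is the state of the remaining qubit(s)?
-0.3321i|0⟩ + 0.9433|1⟩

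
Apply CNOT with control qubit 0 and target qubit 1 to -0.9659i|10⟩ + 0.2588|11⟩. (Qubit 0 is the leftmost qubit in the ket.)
0.2588|10⟩ - 0.9659i|11⟩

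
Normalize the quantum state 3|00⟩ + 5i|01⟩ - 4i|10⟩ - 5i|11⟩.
0.3464|00⟩ + (1/√3)i|01⟩ - 0.4619i|10⟩ - (1/√3)i|11⟩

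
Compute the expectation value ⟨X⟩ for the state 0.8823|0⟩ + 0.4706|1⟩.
0.8304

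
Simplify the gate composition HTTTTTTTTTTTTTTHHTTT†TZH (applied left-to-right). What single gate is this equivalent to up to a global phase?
X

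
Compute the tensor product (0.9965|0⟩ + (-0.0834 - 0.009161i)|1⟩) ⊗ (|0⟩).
0.9965|00⟩ + (-0.0834 - 0.009161i)|10⟩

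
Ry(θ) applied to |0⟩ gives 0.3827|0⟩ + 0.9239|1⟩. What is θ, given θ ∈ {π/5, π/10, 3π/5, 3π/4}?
3π/4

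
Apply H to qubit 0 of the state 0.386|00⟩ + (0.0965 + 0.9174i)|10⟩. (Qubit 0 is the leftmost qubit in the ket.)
(0.3412 + 0.6487i)|00⟩ + (0.2047 - 0.6487i)|10⟩

H on qubit 0 mixes each pair of kets that differ only in qubit 0: amplitudes (a, b) of (|…0…⟩, |…1…⟩) become ((a + b)/√2, (a − b)/√2). Kets absent from the input have amplitude 0.
(|00⟩, |10⟩): (a, b) = (0.386, (0.0965 + 0.9174i)) → ((0.3412 + 0.6487i), (0.2047 - 0.6487i))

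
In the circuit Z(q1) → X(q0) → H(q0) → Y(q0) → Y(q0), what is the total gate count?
5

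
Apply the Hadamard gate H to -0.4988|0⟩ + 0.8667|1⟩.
0.2601|0⟩ - 0.9656|1⟩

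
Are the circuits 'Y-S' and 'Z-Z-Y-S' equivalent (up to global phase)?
Yes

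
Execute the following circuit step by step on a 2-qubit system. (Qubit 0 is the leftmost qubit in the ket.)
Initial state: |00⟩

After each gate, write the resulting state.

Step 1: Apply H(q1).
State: 1/√2|00⟩ + 1/√2|01⟩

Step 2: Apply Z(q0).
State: 1/√2|00⟩ + 1/√2|01⟩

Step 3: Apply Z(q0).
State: 1/√2|00⟩ + 1/√2|01⟩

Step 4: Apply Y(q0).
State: (1/√2)i|10⟩ + (1/√2)i|11⟩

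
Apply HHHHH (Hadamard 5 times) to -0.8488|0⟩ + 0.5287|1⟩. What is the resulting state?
-0.2263|0⟩ - 0.974|1⟩

H² = I, so H^5 = H: a single Hadamard. With (a, b) = (-0.8488, 0.5287), H gives ((a + b)/√2, (a − b)/√2) = (-0.2263, -0.974).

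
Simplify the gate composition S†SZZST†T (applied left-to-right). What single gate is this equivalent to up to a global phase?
S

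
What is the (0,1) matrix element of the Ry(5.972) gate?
-0.155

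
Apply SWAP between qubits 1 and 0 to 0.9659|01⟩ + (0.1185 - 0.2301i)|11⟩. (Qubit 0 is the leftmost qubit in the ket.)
0.9659|10⟩ + (0.1185 - 0.2301i)|11⟩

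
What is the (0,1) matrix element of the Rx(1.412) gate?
-0.6488i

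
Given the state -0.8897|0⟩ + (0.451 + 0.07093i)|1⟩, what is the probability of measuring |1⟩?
0.2084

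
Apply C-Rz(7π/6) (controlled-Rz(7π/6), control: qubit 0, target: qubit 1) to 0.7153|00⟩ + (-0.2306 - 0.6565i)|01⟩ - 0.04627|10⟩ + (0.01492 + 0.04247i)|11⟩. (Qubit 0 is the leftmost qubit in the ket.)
0.7153|00⟩ + (-0.2306 - 0.6565i)|01⟩ + (0.01198 + 0.04469i)|10⟩ + (-0.04488 + 0.00342i)|11⟩

C-Rz(7π/6) leaves the control-|0⟩ kets |00⟩, |01⟩ unchanged and applies Rz(7π/6) to qubit 1 on the control-|1⟩ pair (|10⟩, |11⟩).
Rz(7π/6) = [[e^(−iθ/2), 0], [0, e^(iθ/2)]] with e^(±iθ/2) = cos(θ/2) ± i·sin(θ/2); θ = 7π/6, cos(θ/2) ≈ -0.258819, sin(θ/2) ≈ 0.965926.
With a = amp(|10⟩) = -0.04627 and b = amp(|11⟩) = (0.01492 + 0.04247i):
new amp(|10⟩) = (-0.258819 - 0.965926i)·a = (0.01198 + 0.04469i)
new amp(|11⟩) = (-0.258819 + 0.965926i)·b = (-0.04488 + 0.00342i)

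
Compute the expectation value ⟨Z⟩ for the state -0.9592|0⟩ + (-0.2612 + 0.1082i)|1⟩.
0.8401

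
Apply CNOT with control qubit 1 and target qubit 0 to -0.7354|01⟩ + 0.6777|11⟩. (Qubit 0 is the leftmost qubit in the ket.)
0.6777|01⟩ - 0.7354|11⟩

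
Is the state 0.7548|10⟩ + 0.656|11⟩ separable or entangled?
Separable

Writing the state as a|00⟩ + b|01⟩ + c|10⟩ + d|11⟩, it is a product state iff ad − bc = 0.
Here (a, b, c, d) = (0, 0, 0.7548, 0.656): ad − bc = (0)(0.656) − (0)(0.7548) = 0, so the state is separable.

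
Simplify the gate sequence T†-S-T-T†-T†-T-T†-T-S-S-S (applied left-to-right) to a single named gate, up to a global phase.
T†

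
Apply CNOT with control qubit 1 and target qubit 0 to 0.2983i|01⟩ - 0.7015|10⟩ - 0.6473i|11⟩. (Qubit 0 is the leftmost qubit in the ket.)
-0.6473i|01⟩ - 0.7015|10⟩ + 0.2983i|11⟩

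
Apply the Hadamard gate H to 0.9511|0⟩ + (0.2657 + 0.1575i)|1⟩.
(0.8604 + 0.1114i)|0⟩ + (0.4847 - 0.1114i)|1⟩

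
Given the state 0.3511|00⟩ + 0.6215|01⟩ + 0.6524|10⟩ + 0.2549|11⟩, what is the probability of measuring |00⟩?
0.1233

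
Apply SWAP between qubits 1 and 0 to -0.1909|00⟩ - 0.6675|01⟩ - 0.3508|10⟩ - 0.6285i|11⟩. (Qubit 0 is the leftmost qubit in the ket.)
-0.1909|00⟩ - 0.3508|01⟩ - 0.6675|10⟩ - 0.6285i|11⟩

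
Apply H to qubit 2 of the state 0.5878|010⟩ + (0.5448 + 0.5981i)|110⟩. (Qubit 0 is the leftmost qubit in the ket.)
0.4156|010⟩ + 0.4156|011⟩ + (0.3852 + 0.4229i)|110⟩ + (0.3852 + 0.4229i)|111⟩

H on qubit 2 mixes each pair of kets that differ only in qubit 2: amplitudes (a, b) of (|…0…⟩, |…1…⟩) become ((a + b)/√2, (a − b)/√2). Kets absent from the input have amplitude 0.
(|010⟩, |011⟩): (a, b) = (0.5878, 0) → (0.4156, 0.4156)
(|110⟩, |111⟩): (a, b) = ((0.5448 + 0.5981i), 0) → ((0.3852 + 0.4229i), (0.3852 + 0.4229i))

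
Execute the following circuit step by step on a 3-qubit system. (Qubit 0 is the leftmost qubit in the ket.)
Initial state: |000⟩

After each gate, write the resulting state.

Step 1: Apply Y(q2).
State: i|001⟩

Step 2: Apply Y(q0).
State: -|101⟩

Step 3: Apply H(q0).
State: -1/√2|001⟩ + 1/√2|101⟩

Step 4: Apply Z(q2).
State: 1/√2|001⟩ - 1/√2|101⟩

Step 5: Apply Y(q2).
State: -(1/√2)i|000⟩ + (1/√2)i|100⟩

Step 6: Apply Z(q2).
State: -(1/√2)i|000⟩ + (1/√2)i|100⟩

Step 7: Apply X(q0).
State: (1/√2)i|000⟩ - (1/√2)i|100⟩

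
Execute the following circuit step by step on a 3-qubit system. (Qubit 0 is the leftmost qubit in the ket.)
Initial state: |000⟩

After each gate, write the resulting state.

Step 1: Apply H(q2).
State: 1/√2|000⟩ + 1/√2|001⟩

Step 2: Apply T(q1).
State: 1/√2|000⟩ + 1/√2|001⟩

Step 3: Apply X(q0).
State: 1/√2|100⟩ + 1/√2|101⟩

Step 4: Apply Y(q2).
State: -(1/√2)i|100⟩ + (1/√2)i|101⟩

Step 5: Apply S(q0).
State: 1/√2|100⟩ - 1/√2|101⟩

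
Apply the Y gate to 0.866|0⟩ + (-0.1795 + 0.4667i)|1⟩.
(0.4667 + 0.1795i)|0⟩ + 0.866i|1⟩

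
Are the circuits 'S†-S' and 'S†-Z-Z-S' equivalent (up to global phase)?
Yes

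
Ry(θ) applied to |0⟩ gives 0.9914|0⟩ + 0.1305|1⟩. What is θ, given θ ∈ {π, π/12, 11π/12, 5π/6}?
π/12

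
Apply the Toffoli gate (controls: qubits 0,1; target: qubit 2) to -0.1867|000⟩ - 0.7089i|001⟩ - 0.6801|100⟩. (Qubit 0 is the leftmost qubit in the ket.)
-0.1867|000⟩ - 0.7089i|001⟩ - 0.6801|100⟩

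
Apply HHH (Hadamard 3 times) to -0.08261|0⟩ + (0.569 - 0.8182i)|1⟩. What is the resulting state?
(0.3439 - 0.5786i)|0⟩ + (-0.4608 + 0.5786i)|1⟩

H² = I, so H^3 = H: a single Hadamard. With (a, b) = (-0.08261, (0.569 - 0.8182i)), H gives ((a + b)/√2, (a − b)/√2) = ((0.3439 - 0.5786i), (-0.4608 + 0.5786i)).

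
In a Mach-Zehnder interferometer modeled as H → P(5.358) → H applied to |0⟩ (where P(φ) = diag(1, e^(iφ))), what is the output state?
(0.8008 - 0.3994i)|0⟩ + (0.1992 + 0.3994i)|1⟩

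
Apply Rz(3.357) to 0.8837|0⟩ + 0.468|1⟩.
(-0.09499 - 0.8786i)|0⟩ + (-0.05031 + 0.4653i)|1⟩

Rz(3.357) = [[e^(−iθ/2), 0], [0, e^(iθ/2)]] with e^(±iθ/2) = cos(θ/2) ± i·sin(θ/2); θ = 3.357, cos(θ/2) ≈ -0.107496, sin(θ/2) ≈ 0.994206.
With a = amp(|0⟩) = 0.8837 and b = amp(|1⟩) = 0.468:
new amp(|0⟩) = (-0.107496 - 0.994206i)·a = (-0.09499 - 0.8786i)
new amp(|1⟩) = (-0.107496 + 0.994206i)·b = (-0.05031 + 0.4653i)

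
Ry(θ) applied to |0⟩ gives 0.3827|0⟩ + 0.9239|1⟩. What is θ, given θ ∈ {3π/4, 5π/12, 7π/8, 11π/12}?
3π/4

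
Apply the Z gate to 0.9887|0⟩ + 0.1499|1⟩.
0.9887|0⟩ - 0.1499|1⟩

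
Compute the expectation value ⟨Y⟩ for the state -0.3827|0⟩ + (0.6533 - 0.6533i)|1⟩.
0.5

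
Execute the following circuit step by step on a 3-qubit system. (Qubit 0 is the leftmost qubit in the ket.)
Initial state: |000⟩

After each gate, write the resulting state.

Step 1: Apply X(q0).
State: |100⟩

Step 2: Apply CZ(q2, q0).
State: |100⟩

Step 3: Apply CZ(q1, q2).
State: |100⟩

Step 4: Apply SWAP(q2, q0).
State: |001⟩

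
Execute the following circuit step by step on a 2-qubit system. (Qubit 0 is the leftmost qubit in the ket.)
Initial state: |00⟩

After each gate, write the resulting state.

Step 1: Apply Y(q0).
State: i|10⟩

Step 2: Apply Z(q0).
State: -i|10⟩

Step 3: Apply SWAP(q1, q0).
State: -i|01⟩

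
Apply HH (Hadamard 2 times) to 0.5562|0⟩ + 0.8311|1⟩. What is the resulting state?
0.5562|0⟩ + 0.8311|1⟩

H² = I, so an even number of Hadamards cancels: H^2 = I and the state is unchanged.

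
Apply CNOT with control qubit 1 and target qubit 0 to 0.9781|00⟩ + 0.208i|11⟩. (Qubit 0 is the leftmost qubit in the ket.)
0.9781|00⟩ + 0.208i|01⟩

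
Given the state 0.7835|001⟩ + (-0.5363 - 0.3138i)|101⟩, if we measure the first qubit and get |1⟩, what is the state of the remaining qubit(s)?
(-0.8631 - 0.505i)|01⟩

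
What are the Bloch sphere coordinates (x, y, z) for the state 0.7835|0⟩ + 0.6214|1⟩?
(0.9737, 0, 0.2277)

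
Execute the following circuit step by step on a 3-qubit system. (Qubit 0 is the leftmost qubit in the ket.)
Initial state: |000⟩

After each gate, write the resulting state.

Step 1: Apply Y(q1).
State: i|010⟩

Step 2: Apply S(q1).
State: -|010⟩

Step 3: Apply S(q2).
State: -|010⟩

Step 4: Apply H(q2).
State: -1/√2|010⟩ - 1/√2|011⟩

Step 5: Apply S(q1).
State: -(1/√2)i|010⟩ - (1/√2)i|011⟩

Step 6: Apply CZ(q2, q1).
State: -(1/√2)i|010⟩ + (1/√2)i|011⟩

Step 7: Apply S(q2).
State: -(1/√2)i|010⟩ - 1/√2|011⟩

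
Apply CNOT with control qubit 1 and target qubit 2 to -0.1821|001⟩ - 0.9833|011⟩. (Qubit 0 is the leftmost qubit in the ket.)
-0.1821|001⟩ - 0.9833|010⟩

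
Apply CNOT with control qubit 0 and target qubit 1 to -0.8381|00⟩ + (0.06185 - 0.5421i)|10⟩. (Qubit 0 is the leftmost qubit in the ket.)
-0.8381|00⟩ + (0.06185 - 0.5421i)|11⟩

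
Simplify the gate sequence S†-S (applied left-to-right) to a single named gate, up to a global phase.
I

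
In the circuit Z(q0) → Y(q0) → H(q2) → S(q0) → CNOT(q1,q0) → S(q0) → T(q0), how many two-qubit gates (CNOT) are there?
1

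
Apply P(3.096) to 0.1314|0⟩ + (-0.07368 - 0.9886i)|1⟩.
0.1314|0⟩ + (0.1187 + 0.9842i)|1⟩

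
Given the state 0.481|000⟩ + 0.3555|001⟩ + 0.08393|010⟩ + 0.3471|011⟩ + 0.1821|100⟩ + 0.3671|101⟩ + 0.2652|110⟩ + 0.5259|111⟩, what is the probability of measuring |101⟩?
0.1348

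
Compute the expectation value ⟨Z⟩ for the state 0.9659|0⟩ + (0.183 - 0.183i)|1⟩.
0.866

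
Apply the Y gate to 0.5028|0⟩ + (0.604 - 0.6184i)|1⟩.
(-0.6184 - 0.604i)|0⟩ + 0.5028i|1⟩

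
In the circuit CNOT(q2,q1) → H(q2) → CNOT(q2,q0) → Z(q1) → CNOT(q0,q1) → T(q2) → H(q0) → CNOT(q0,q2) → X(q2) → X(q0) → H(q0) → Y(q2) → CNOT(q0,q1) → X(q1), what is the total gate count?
14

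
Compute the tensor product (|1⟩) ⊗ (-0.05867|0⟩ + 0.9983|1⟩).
-0.05867|10⟩ + 0.9983|11⟩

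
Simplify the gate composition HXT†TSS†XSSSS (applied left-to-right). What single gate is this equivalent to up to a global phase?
H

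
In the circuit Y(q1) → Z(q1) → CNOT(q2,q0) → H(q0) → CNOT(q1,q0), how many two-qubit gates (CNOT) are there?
2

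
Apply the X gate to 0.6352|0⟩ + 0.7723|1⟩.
0.7723|0⟩ + 0.6352|1⟩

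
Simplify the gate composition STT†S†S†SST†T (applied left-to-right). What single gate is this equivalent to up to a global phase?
S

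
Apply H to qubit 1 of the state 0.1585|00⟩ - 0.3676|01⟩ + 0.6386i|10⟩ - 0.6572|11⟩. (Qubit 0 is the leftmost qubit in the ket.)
-0.1479|00⟩ + 0.372|01⟩ + (-0.4647 + 0.4516i)|10⟩ + (0.4647 + 0.4516i)|11⟩

H on qubit 1 mixes each pair of kets that differ only in qubit 1: amplitudes (a, b) of (|…0…⟩, |…1…⟩) become ((a + b)/√2, (a − b)/√2). Kets absent from the input have amplitude 0.
(|00⟩, |01⟩): (a, b) = (0.1585, -0.3676) → (-0.1479, 0.372)
(|10⟩, |11⟩): (a, b) = (0.6386i, -0.6572) → ((-0.4647 + 0.4516i), (0.4647 + 0.4516i))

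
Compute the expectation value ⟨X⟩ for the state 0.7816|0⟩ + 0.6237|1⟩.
0.975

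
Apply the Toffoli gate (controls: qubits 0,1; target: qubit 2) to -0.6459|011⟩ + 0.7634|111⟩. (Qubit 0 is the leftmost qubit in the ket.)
-0.6459|011⟩ + 0.7634|110⟩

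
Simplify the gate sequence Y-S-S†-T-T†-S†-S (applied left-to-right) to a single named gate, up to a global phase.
Y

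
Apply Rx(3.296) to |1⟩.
-0.997i|0⟩ - 0.07713|1⟩

Rx(3.296) = [[cos(θ/2), −i·sin(θ/2)], [−i·sin(θ/2), cos(θ/2)]]; θ = 3.296, cos(θ/2) ≈ -0.077127, sin(θ/2) ≈ 0.997021.
With a = amp(|0⟩) = 0 and b = amp(|1⟩) = 1:
new amp(|0⟩) = (-0.077127)·a + (-0.997021i)·b = -0.997i
new amp(|1⟩) = (-0.997021i)·a + (-0.077127)·b = -0.07713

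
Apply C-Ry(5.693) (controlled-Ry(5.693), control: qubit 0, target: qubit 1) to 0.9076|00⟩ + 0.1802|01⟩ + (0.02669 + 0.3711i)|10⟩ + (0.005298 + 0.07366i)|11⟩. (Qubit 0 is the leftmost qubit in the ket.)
0.9076|00⟩ + 0.1802|01⟩ + (-0.02708 - 0.3765i)|10⟩ + (0.002693 + 0.03745i)|11⟩

C-Ry(5.693) leaves the control-|0⟩ kets |00⟩, |01⟩ unchanged and applies Ry(5.693) to qubit 1 on the control-|1⟩ pair (|10⟩, |11⟩).
Ry(5.693) = [[cos(θ/2), −sin(θ/2)], [sin(θ/2), cos(θ/2)]]; θ = 5.693, cos(θ/2) ≈ -0.956775, sin(θ/2) ≈ 0.290829.
With a = amp(|10⟩) = (0.02669 + 0.3711i) and b = amp(|11⟩) = (0.005298 + 0.07366i):
new amp(|10⟩) = (-0.956775)·a + (-0.290829)·b = (-0.02708 - 0.3765i)
new amp(|11⟩) = (0.290829)·a + (-0.956775)·b = (0.002693 + 0.03745i)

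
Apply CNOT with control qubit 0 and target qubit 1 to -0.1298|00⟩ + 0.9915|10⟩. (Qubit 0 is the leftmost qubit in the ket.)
-0.1298|00⟩ + 0.9915|11⟩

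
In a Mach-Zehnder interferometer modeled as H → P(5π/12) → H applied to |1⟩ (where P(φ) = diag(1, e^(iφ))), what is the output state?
(0.3706 - 0.483i)|0⟩ + (0.6294 + 0.483i)|1⟩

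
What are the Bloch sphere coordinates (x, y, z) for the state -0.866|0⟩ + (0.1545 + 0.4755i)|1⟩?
(-0.2676, -0.8236, 0.5)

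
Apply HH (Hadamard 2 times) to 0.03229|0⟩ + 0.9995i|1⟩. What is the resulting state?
0.03229|0⟩ + 0.9995i|1⟩

H² = I, so an even number of Hadamards cancels: H^2 = I and the state is unchanged.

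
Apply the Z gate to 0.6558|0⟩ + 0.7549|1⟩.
0.6558|0⟩ - 0.7549|1⟩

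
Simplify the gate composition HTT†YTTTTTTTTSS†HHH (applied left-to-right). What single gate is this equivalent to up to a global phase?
Y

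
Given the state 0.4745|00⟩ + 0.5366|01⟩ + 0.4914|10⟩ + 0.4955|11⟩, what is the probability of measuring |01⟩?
0.2879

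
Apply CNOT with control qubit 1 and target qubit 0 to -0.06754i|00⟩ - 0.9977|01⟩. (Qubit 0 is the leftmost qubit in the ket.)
-0.06754i|00⟩ - 0.9977|11⟩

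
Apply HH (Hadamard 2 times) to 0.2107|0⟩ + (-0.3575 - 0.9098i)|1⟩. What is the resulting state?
0.2107|0⟩ + (-0.3575 - 0.9098i)|1⟩

H² = I, so an even number of Hadamards cancels: H^2 = I and the state is unchanged.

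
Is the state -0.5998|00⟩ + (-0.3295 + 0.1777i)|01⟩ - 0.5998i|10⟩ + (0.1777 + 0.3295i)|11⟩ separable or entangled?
Entangled

Writing the state as a|00⟩ + b|01⟩ + c|10⟩ + d|11⟩, it is a product state iff ad − bc = 0.
Here (a, b, c, d) = (-0.5998, (-0.3295 + 0.1777i), -0.5998i, (0.1777 + 0.3295i)): ad − bc = (-0.5998)(0.1777 + 0.3295i) − (-0.3295 + 0.1777i)(-0.5998i) = (-0.2132 - 0.3953i) ≠ 0, so the state is entangled.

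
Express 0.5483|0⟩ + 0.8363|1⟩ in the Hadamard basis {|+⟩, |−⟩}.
0.9791|+⟩ - 0.2036|−⟩

With |ψ⟩ = α|0⟩ + β|1⟩, the Hadamard-basis coefficients are ⟨+|ψ⟩ = (α + β)/√2 and ⟨−|ψ⟩ = (α − β)/√2.
Here α = 0.5483, β = 0.8363: (α + β)/√2 = 0.9791, (α − β)/√2 = -0.2036.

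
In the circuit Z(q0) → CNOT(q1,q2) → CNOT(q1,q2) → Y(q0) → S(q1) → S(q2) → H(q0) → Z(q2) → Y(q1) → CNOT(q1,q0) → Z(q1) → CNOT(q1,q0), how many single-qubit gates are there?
8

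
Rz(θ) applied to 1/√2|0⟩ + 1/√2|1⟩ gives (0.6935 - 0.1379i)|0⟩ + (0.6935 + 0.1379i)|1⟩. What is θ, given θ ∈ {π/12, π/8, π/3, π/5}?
π/8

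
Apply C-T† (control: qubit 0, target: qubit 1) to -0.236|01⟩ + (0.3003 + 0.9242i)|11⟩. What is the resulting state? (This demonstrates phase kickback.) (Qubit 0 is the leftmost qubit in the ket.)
-0.236|01⟩ + (0.8659 + 0.4412i)|11⟩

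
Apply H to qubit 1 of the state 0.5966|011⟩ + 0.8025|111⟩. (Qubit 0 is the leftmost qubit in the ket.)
0.4219|001⟩ - 0.4219|011⟩ + 0.5675|101⟩ - 0.5675|111⟩

H on qubit 1 mixes each pair of kets that differ only in qubit 1: amplitudes (a, b) of (|…0…⟩, |…1…⟩) become ((a + b)/√2, (a − b)/√2). Kets absent from the input have amplitude 0.
(|001⟩, |011⟩): (a, b) = (0, 0.5966) → (0.4219, -0.4219)
(|101⟩, |111⟩): (a, b) = (0, 0.8025) → (0.5675, -0.5675)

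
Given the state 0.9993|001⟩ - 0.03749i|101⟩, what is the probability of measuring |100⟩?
0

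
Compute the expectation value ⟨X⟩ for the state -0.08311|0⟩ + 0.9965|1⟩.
-0.1656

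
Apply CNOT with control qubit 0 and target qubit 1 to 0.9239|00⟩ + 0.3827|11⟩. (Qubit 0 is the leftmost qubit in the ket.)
0.9239|00⟩ + 0.3827|10⟩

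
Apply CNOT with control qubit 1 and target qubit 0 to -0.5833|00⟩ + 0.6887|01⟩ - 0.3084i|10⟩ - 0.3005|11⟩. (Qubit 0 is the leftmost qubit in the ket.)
-0.5833|00⟩ - 0.3005|01⟩ - 0.3084i|10⟩ + 0.6887|11⟩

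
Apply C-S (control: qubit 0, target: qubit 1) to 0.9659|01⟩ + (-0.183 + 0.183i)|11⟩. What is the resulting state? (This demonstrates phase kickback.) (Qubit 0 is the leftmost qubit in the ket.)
0.9659|01⟩ + (-0.183 - 0.183i)|11⟩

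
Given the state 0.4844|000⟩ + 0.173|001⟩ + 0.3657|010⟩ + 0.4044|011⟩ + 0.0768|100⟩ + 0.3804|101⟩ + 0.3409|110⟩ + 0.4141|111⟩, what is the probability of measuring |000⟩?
0.2346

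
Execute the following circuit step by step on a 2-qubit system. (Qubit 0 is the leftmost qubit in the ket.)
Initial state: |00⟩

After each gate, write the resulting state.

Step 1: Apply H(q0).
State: 1/√2|00⟩ + 1/√2|10⟩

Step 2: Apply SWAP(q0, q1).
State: 1/√2|00⟩ + 1/√2|01⟩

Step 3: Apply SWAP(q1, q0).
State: 1/√2|00⟩ + 1/√2|10⟩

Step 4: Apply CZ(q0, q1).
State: 1/√2|00⟩ + 1/√2|10⟩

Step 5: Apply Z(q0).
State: 1/√2|00⟩ - 1/√2|10⟩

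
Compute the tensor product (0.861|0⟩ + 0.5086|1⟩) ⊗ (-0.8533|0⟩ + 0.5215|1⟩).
-0.7347|00⟩ + 0.449|01⟩ - 0.434|10⟩ + 0.2652|11⟩

amp(|b₁b₂…⟩) = product of the factor amplitudes for bits b₁, b₂, …; only kets whose every factor amplitude is nonzero survive.
|00⟩: (0.861)(-0.8533) = -0.7347
|01⟩: (0.861)(0.5215) = 0.449
|10⟩: (0.5086)(-0.8533) = -0.434
|11⟩: (0.5086)(0.5215) = 0.2652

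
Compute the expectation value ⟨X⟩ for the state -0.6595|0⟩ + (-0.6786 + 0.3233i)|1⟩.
0.8951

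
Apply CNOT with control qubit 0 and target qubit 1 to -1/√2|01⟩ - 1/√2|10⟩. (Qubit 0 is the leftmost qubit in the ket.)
-1/√2|01⟩ - 1/√2|11⟩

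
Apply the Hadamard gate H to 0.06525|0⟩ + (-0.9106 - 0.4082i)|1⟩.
(-0.5978 - 0.2886i)|0⟩ + (0.69 + 0.2886i)|1⟩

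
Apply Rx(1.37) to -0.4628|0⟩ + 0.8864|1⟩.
(-0.3584 - 0.5608i)|0⟩ + (0.6864 + 0.2928i)|1⟩

Rx(1.37) = [[cos(θ/2), −i·sin(θ/2)], [−i·sin(θ/2), cos(θ/2)]]; θ = 1.37, cos(θ/2) ≈ 0.774419, sin(θ/2) ≈ 0.632673.
With a = amp(|0⟩) = -0.4628 and b = amp(|1⟩) = 0.8864:
new amp(|0⟩) = (0.774419)·a + (-0.632673i)·b = (-0.3584 - 0.5608i)
new amp(|1⟩) = (-0.632673i)·a + (0.774419)·b = (0.6864 + 0.2928i)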